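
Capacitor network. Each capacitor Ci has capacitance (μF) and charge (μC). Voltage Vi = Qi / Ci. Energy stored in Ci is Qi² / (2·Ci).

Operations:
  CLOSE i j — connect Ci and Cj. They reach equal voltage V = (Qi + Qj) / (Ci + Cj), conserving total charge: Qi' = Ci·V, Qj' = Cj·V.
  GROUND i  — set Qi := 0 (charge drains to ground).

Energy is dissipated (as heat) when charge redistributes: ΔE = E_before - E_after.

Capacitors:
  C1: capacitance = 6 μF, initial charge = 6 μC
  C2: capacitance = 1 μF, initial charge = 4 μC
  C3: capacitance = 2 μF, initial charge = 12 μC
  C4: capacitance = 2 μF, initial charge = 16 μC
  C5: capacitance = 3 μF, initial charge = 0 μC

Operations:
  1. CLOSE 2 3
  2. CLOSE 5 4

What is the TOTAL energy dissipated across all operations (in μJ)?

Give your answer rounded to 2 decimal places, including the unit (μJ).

Initial: C1(6μF, Q=6μC, V=1.00V), C2(1μF, Q=4μC, V=4.00V), C3(2μF, Q=12μC, V=6.00V), C4(2μF, Q=16μC, V=8.00V), C5(3μF, Q=0μC, V=0.00V)
Op 1: CLOSE 2-3: Q_total=16.00, C_total=3.00, V=5.33; Q2=5.33, Q3=10.67; dissipated=1.333
Op 2: CLOSE 5-4: Q_total=16.00, C_total=5.00, V=3.20; Q5=9.60, Q4=6.40; dissipated=38.400
Total dissipated: 39.733 μJ

Answer: 39.73 μJ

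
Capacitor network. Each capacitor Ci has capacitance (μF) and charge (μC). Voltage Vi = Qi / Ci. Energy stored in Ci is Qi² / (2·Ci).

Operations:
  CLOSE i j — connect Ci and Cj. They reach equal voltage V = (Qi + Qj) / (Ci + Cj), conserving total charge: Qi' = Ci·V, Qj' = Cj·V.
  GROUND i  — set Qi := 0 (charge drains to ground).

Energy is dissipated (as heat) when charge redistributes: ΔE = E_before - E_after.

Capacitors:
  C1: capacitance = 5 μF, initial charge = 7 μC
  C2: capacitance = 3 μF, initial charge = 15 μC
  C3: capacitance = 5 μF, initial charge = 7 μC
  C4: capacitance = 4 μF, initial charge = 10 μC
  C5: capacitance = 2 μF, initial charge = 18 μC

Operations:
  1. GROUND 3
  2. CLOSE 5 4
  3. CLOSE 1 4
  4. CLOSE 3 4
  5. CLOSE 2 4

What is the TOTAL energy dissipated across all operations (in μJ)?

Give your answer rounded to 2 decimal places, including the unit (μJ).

Initial: C1(5μF, Q=7μC, V=1.40V), C2(3μF, Q=15μC, V=5.00V), C3(5μF, Q=7μC, V=1.40V), C4(4μF, Q=10μC, V=2.50V), C5(2μF, Q=18μC, V=9.00V)
Op 1: GROUND 3: Q3=0; energy lost=4.900
Op 2: CLOSE 5-4: Q_total=28.00, C_total=6.00, V=4.67; Q5=9.33, Q4=18.67; dissipated=28.167
Op 3: CLOSE 1-4: Q_total=25.67, C_total=9.00, V=2.85; Q1=14.26, Q4=11.41; dissipated=11.857
Op 4: CLOSE 3-4: Q_total=11.41, C_total=9.00, V=1.27; Q3=6.34, Q4=5.07; dissipated=9.037
Op 5: CLOSE 2-4: Q_total=20.07, C_total=7.00, V=2.87; Q2=8.60, Q4=11.47; dissipated=11.941
Total dissipated: 65.902 μJ

Answer: 65.90 μJ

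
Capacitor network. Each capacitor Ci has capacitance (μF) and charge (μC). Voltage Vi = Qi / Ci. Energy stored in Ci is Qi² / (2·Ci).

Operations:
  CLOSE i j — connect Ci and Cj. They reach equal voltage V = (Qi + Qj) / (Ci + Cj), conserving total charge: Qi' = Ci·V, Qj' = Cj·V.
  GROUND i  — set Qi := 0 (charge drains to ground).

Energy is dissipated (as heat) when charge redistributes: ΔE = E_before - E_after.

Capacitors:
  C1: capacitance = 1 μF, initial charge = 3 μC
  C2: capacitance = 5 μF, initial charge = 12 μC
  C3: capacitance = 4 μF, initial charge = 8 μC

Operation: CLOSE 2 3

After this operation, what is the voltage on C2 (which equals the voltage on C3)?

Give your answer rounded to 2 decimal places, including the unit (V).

Answer: 2.22 V

Derivation:
Initial: C1(1μF, Q=3μC, V=3.00V), C2(5μF, Q=12μC, V=2.40V), C3(4μF, Q=8μC, V=2.00V)
Op 1: CLOSE 2-3: Q_total=20.00, C_total=9.00, V=2.22; Q2=11.11, Q3=8.89; dissipated=0.178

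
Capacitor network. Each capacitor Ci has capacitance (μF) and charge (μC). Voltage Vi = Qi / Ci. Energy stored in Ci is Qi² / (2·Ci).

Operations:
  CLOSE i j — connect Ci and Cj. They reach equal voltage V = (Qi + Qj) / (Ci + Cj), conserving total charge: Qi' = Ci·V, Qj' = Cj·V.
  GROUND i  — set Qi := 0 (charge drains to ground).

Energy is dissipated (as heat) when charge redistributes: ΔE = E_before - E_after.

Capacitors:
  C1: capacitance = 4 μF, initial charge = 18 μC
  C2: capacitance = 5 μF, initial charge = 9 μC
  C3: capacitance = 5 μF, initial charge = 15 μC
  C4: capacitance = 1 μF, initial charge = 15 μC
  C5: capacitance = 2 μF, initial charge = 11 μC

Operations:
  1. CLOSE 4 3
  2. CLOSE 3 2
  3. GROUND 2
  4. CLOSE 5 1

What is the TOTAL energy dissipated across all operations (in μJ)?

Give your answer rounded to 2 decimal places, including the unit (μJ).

Initial: C1(4μF, Q=18μC, V=4.50V), C2(5μF, Q=9μC, V=1.80V), C3(5μF, Q=15μC, V=3.00V), C4(1μF, Q=15μC, V=15.00V), C5(2μF, Q=11μC, V=5.50V)
Op 1: CLOSE 4-3: Q_total=30.00, C_total=6.00, V=5.00; Q4=5.00, Q3=25.00; dissipated=60.000
Op 2: CLOSE 3-2: Q_total=34.00, C_total=10.00, V=3.40; Q3=17.00, Q2=17.00; dissipated=12.800
Op 3: GROUND 2: Q2=0; energy lost=28.900
Op 4: CLOSE 5-1: Q_total=29.00, C_total=6.00, V=4.83; Q5=9.67, Q1=19.33; dissipated=0.667
Total dissipated: 102.367 μJ

Answer: 102.37 μJ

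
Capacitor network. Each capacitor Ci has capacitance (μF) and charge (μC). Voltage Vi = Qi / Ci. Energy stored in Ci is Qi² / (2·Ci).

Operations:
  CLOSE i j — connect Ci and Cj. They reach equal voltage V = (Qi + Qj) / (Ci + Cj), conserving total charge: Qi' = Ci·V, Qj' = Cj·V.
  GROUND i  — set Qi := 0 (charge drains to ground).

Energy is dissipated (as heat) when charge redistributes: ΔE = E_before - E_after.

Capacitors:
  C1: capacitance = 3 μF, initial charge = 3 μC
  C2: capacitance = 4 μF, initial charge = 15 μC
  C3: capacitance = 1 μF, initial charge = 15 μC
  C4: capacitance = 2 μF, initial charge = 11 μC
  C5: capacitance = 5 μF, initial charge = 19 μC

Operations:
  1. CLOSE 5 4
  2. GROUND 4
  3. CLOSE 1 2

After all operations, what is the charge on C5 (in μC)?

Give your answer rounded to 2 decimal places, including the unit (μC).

Answer: 21.43 μC

Derivation:
Initial: C1(3μF, Q=3μC, V=1.00V), C2(4μF, Q=15μC, V=3.75V), C3(1μF, Q=15μC, V=15.00V), C4(2μF, Q=11μC, V=5.50V), C5(5μF, Q=19μC, V=3.80V)
Op 1: CLOSE 5-4: Q_total=30.00, C_total=7.00, V=4.29; Q5=21.43, Q4=8.57; dissipated=2.064
Op 2: GROUND 4: Q4=0; energy lost=18.367
Op 3: CLOSE 1-2: Q_total=18.00, C_total=7.00, V=2.57; Q1=7.71, Q2=10.29; dissipated=6.482
Final charges: Q1=7.71, Q2=10.29, Q3=15.00, Q4=0.00, Q5=21.43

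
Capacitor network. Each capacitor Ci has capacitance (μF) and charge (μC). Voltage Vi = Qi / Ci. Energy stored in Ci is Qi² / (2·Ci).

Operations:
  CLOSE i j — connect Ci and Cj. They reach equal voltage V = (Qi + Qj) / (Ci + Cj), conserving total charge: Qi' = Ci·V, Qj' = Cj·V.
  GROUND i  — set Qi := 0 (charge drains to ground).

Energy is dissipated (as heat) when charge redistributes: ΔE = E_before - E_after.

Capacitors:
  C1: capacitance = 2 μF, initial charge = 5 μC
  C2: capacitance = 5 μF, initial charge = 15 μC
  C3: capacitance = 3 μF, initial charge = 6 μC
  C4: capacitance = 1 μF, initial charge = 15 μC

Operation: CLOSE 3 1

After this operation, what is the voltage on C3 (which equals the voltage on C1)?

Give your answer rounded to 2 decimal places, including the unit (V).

Initial: C1(2μF, Q=5μC, V=2.50V), C2(5μF, Q=15μC, V=3.00V), C3(3μF, Q=6μC, V=2.00V), C4(1μF, Q=15μC, V=15.00V)
Op 1: CLOSE 3-1: Q_total=11.00, C_total=5.00, V=2.20; Q3=6.60, Q1=4.40; dissipated=0.150

Answer: 2.20 V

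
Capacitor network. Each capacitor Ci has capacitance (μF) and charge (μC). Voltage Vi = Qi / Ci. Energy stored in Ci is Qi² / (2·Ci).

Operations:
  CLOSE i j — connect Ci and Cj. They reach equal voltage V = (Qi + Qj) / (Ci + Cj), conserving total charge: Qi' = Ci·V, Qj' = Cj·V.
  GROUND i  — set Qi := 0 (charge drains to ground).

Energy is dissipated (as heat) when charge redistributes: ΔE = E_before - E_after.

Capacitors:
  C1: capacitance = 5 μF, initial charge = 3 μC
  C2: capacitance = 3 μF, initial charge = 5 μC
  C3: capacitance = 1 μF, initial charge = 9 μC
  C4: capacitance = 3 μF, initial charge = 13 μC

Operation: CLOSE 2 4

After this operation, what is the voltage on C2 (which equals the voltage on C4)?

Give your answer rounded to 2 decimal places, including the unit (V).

Answer: 3.00 V

Derivation:
Initial: C1(5μF, Q=3μC, V=0.60V), C2(3μF, Q=5μC, V=1.67V), C3(1μF, Q=9μC, V=9.00V), C4(3μF, Q=13μC, V=4.33V)
Op 1: CLOSE 2-4: Q_total=18.00, C_total=6.00, V=3.00; Q2=9.00, Q4=9.00; dissipated=5.333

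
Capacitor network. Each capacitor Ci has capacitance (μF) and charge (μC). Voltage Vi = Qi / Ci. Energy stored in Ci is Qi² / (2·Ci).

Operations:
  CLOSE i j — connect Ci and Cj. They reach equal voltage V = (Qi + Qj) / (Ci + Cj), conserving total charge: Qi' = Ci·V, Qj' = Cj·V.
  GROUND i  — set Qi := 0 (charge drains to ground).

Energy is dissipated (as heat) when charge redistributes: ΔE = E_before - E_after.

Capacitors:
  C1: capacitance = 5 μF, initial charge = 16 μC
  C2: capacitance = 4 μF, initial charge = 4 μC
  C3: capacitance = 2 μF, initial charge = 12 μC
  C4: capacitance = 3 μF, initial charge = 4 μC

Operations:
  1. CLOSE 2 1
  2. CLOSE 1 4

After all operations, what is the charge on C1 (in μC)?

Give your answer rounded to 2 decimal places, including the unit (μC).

Initial: C1(5μF, Q=16μC, V=3.20V), C2(4μF, Q=4μC, V=1.00V), C3(2μF, Q=12μC, V=6.00V), C4(3μF, Q=4μC, V=1.33V)
Op 1: CLOSE 2-1: Q_total=20.00, C_total=9.00, V=2.22; Q2=8.89, Q1=11.11; dissipated=5.378
Op 2: CLOSE 1-4: Q_total=15.11, C_total=8.00, V=1.89; Q1=9.44, Q4=5.67; dissipated=0.741
Final charges: Q1=9.44, Q2=8.89, Q3=12.00, Q4=5.67

Answer: 9.44 μC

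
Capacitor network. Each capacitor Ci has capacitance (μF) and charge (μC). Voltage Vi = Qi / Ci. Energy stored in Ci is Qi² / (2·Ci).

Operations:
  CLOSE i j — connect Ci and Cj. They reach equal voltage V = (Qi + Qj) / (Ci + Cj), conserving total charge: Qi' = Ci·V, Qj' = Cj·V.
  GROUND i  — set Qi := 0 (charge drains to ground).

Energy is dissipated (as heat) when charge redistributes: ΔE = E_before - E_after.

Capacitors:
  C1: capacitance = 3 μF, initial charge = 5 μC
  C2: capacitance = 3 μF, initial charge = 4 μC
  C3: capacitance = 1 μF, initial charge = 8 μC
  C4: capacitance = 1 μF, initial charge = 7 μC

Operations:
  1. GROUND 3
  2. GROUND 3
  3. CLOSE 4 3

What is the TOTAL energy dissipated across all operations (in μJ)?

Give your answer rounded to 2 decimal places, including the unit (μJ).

Answer: 44.25 μJ

Derivation:
Initial: C1(3μF, Q=5μC, V=1.67V), C2(3μF, Q=4μC, V=1.33V), C3(1μF, Q=8μC, V=8.00V), C4(1μF, Q=7μC, V=7.00V)
Op 1: GROUND 3: Q3=0; energy lost=32.000
Op 2: GROUND 3: Q3=0; energy lost=0.000
Op 3: CLOSE 4-3: Q_total=7.00, C_total=2.00, V=3.50; Q4=3.50, Q3=3.50; dissipated=12.250
Total dissipated: 44.250 μJ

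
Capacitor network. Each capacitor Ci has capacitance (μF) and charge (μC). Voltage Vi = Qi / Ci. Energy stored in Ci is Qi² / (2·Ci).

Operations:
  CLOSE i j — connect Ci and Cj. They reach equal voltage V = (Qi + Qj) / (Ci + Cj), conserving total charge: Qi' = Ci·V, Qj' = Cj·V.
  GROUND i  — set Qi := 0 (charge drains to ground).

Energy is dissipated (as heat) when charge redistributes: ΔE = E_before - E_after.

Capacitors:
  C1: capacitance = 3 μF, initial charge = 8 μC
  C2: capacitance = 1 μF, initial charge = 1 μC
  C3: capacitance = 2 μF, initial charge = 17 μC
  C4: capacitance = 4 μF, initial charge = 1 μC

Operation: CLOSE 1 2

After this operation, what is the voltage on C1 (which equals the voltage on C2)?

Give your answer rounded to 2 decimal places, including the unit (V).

Initial: C1(3μF, Q=8μC, V=2.67V), C2(1μF, Q=1μC, V=1.00V), C3(2μF, Q=17μC, V=8.50V), C4(4μF, Q=1μC, V=0.25V)
Op 1: CLOSE 1-2: Q_total=9.00, C_total=4.00, V=2.25; Q1=6.75, Q2=2.25; dissipated=1.042

Answer: 2.25 V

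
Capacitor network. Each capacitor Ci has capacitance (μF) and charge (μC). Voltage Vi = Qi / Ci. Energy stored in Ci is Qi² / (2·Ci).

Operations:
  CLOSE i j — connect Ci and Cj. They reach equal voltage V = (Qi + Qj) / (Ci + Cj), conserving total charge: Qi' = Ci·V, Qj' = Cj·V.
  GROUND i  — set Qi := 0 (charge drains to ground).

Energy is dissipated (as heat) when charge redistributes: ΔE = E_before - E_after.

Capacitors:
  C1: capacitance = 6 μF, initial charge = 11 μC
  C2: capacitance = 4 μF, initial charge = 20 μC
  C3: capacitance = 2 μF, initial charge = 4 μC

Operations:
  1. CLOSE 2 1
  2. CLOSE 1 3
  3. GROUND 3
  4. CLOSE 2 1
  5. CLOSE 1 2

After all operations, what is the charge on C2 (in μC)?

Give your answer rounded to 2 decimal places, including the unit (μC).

Initial: C1(6μF, Q=11μC, V=1.83V), C2(4μF, Q=20μC, V=5.00V), C3(2μF, Q=4μC, V=2.00V)
Op 1: CLOSE 2-1: Q_total=31.00, C_total=10.00, V=3.10; Q2=12.40, Q1=18.60; dissipated=12.033
Op 2: CLOSE 1-3: Q_total=22.60, C_total=8.00, V=2.83; Q1=16.95, Q3=5.65; dissipated=0.907
Op 3: GROUND 3: Q3=0; energy lost=7.981
Op 4: CLOSE 2-1: Q_total=29.35, C_total=10.00, V=2.94; Q2=11.74, Q1=17.61; dissipated=0.091
Op 5: CLOSE 1-2: Q_total=29.35, C_total=10.00, V=2.94; Q1=17.61, Q2=11.74; dissipated=0.000
Final charges: Q1=17.61, Q2=11.74, Q3=0.00

Answer: 11.74 μC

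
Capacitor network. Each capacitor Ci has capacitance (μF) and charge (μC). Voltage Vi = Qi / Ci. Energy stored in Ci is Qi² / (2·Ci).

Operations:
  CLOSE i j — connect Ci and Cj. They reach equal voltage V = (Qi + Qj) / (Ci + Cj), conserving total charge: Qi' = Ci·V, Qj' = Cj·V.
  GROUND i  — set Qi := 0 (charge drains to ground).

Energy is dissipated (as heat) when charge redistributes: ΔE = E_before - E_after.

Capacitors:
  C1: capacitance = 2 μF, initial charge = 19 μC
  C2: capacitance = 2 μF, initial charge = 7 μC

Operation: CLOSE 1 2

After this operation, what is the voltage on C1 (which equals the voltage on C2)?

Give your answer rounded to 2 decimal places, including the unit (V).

Answer: 6.50 V

Derivation:
Initial: C1(2μF, Q=19μC, V=9.50V), C2(2μF, Q=7μC, V=3.50V)
Op 1: CLOSE 1-2: Q_total=26.00, C_total=4.00, V=6.50; Q1=13.00, Q2=13.00; dissipated=18.000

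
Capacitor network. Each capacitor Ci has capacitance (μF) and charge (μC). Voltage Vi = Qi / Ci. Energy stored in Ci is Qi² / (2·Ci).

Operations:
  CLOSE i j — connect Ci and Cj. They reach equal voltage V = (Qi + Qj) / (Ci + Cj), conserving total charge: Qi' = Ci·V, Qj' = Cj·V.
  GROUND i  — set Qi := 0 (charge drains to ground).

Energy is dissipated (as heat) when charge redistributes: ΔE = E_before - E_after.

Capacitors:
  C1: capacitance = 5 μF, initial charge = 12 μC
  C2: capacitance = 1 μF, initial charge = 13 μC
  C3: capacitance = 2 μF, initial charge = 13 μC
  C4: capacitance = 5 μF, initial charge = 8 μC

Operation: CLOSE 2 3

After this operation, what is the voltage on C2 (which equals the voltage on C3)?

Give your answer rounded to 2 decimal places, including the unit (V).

Initial: C1(5μF, Q=12μC, V=2.40V), C2(1μF, Q=13μC, V=13.00V), C3(2μF, Q=13μC, V=6.50V), C4(5μF, Q=8μC, V=1.60V)
Op 1: CLOSE 2-3: Q_total=26.00, C_total=3.00, V=8.67; Q2=8.67, Q3=17.33; dissipated=14.083

Answer: 8.67 V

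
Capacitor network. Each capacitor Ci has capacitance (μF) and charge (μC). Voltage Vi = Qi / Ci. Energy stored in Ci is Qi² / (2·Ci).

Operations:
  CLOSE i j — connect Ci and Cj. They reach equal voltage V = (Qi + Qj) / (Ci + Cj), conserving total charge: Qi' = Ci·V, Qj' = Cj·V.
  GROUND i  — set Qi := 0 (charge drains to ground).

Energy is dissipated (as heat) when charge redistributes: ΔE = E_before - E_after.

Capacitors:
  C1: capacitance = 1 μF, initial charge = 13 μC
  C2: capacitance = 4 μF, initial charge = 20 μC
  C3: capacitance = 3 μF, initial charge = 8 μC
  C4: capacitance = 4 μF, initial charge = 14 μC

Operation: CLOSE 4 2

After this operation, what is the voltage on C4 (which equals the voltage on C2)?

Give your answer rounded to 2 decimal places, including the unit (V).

Initial: C1(1μF, Q=13μC, V=13.00V), C2(4μF, Q=20μC, V=5.00V), C3(3μF, Q=8μC, V=2.67V), C4(4μF, Q=14μC, V=3.50V)
Op 1: CLOSE 4-2: Q_total=34.00, C_total=8.00, V=4.25; Q4=17.00, Q2=17.00; dissipated=2.250

Answer: 4.25 V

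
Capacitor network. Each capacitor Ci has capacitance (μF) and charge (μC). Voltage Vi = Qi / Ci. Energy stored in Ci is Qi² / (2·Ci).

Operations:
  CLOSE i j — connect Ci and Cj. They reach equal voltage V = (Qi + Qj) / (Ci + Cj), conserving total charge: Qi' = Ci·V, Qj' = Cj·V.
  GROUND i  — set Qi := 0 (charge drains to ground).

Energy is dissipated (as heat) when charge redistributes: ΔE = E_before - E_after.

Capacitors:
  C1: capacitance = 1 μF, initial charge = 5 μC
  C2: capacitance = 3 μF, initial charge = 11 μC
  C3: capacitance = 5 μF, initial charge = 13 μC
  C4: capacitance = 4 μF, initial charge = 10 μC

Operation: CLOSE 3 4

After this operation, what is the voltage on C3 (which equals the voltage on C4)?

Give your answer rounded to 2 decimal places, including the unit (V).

Answer: 2.56 V

Derivation:
Initial: C1(1μF, Q=5μC, V=5.00V), C2(3μF, Q=11μC, V=3.67V), C3(5μF, Q=13μC, V=2.60V), C4(4μF, Q=10μC, V=2.50V)
Op 1: CLOSE 3-4: Q_total=23.00, C_total=9.00, V=2.56; Q3=12.78, Q4=10.22; dissipated=0.011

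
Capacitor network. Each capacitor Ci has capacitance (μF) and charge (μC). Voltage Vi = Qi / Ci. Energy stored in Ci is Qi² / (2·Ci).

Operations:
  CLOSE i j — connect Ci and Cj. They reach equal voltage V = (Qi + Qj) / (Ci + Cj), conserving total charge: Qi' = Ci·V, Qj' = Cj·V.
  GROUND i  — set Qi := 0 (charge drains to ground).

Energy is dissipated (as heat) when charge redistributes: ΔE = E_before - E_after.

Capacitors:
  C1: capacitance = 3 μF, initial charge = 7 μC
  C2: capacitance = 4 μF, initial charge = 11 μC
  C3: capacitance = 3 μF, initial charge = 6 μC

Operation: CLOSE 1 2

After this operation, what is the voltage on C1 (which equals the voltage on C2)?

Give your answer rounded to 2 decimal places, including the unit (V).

Answer: 2.57 V

Derivation:
Initial: C1(3μF, Q=7μC, V=2.33V), C2(4μF, Q=11μC, V=2.75V), C3(3μF, Q=6μC, V=2.00V)
Op 1: CLOSE 1-2: Q_total=18.00, C_total=7.00, V=2.57; Q1=7.71, Q2=10.29; dissipated=0.149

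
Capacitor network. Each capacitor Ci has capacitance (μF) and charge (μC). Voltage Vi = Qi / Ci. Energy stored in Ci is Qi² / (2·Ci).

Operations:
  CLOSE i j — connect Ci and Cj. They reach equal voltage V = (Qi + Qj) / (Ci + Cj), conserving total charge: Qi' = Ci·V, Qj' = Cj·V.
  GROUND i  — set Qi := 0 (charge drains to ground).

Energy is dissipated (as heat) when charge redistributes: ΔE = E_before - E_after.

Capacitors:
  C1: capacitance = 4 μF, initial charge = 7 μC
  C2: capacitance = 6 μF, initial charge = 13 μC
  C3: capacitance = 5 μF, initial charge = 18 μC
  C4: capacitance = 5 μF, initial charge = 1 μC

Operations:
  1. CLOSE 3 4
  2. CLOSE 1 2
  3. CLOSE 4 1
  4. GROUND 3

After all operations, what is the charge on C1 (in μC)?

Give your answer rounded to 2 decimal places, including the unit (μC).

Initial: C1(4μF, Q=7μC, V=1.75V), C2(6μF, Q=13μC, V=2.17V), C3(5μF, Q=18μC, V=3.60V), C4(5μF, Q=1μC, V=0.20V)
Op 1: CLOSE 3-4: Q_total=19.00, C_total=10.00, V=1.90; Q3=9.50, Q4=9.50; dissipated=14.450
Op 2: CLOSE 1-2: Q_total=20.00, C_total=10.00, V=2.00; Q1=8.00, Q2=12.00; dissipated=0.208
Op 3: CLOSE 4-1: Q_total=17.50, C_total=9.00, V=1.94; Q4=9.72, Q1=7.78; dissipated=0.011
Op 4: GROUND 3: Q3=0; energy lost=9.025
Final charges: Q1=7.78, Q2=12.00, Q3=0.00, Q4=9.72

Answer: 7.78 μC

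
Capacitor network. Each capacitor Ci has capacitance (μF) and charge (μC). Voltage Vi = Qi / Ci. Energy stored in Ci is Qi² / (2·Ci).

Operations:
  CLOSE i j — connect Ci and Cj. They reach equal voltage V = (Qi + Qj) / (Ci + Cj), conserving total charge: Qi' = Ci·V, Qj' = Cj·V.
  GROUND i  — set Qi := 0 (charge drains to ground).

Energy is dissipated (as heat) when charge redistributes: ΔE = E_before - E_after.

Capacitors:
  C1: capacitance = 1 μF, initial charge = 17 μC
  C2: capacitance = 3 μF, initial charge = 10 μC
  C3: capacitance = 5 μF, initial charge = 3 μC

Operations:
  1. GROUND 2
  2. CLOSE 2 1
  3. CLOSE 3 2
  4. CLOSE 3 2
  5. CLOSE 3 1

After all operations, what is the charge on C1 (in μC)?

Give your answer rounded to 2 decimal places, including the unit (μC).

Initial: C1(1μF, Q=17μC, V=17.00V), C2(3μF, Q=10μC, V=3.33V), C3(5μF, Q=3μC, V=0.60V)
Op 1: GROUND 2: Q2=0; energy lost=16.667
Op 2: CLOSE 2-1: Q_total=17.00, C_total=4.00, V=4.25; Q2=12.75, Q1=4.25; dissipated=108.375
Op 3: CLOSE 3-2: Q_total=15.75, C_total=8.00, V=1.97; Q3=9.84, Q2=5.91; dissipated=12.490
Op 4: CLOSE 3-2: Q_total=15.75, C_total=8.00, V=1.97; Q3=9.84, Q2=5.91; dissipated=0.000
Op 5: CLOSE 3-1: Q_total=14.09, C_total=6.00, V=2.35; Q3=11.74, Q1=2.35; dissipated=2.168
Final charges: Q1=2.35, Q2=5.91, Q3=11.74

Answer: 2.35 μC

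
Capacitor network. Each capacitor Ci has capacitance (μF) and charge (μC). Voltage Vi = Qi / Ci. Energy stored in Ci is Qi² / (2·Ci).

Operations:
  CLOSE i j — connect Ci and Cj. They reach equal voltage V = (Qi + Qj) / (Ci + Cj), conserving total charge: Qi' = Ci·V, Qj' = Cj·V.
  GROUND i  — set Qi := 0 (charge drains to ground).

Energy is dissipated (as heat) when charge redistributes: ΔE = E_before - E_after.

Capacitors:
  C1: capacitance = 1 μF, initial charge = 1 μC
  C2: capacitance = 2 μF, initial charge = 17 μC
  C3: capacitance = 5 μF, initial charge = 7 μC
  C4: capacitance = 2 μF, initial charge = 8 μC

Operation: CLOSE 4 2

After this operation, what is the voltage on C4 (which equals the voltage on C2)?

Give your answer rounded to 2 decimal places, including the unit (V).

Answer: 6.25 V

Derivation:
Initial: C1(1μF, Q=1μC, V=1.00V), C2(2μF, Q=17μC, V=8.50V), C3(5μF, Q=7μC, V=1.40V), C4(2μF, Q=8μC, V=4.00V)
Op 1: CLOSE 4-2: Q_total=25.00, C_total=4.00, V=6.25; Q4=12.50, Q2=12.50; dissipated=10.125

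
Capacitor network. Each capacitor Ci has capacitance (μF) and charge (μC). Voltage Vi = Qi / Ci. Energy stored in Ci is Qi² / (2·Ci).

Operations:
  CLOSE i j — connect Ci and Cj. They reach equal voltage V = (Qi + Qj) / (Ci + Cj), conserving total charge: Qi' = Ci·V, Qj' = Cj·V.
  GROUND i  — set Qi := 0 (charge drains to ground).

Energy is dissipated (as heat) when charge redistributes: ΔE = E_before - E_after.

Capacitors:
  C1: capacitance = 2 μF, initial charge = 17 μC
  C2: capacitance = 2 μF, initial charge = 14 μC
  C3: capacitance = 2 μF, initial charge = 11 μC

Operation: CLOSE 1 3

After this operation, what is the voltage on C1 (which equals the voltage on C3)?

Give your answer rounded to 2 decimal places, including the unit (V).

Answer: 7.00 V

Derivation:
Initial: C1(2μF, Q=17μC, V=8.50V), C2(2μF, Q=14μC, V=7.00V), C3(2μF, Q=11μC, V=5.50V)
Op 1: CLOSE 1-3: Q_total=28.00, C_total=4.00, V=7.00; Q1=14.00, Q3=14.00; dissipated=4.500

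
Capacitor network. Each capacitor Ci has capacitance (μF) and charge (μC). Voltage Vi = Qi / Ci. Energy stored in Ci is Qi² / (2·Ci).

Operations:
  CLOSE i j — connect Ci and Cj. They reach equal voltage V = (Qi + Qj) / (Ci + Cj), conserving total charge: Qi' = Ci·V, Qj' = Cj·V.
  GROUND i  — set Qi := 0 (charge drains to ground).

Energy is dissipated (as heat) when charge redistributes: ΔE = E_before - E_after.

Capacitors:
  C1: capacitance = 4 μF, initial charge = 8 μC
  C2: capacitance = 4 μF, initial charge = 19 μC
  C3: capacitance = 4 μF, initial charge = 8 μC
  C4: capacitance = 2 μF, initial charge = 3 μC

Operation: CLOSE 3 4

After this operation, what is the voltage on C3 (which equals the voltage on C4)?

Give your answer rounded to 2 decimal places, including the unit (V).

Initial: C1(4μF, Q=8μC, V=2.00V), C2(4μF, Q=19μC, V=4.75V), C3(4μF, Q=8μC, V=2.00V), C4(2μF, Q=3μC, V=1.50V)
Op 1: CLOSE 3-4: Q_total=11.00, C_total=6.00, V=1.83; Q3=7.33, Q4=3.67; dissipated=0.167

Answer: 1.83 V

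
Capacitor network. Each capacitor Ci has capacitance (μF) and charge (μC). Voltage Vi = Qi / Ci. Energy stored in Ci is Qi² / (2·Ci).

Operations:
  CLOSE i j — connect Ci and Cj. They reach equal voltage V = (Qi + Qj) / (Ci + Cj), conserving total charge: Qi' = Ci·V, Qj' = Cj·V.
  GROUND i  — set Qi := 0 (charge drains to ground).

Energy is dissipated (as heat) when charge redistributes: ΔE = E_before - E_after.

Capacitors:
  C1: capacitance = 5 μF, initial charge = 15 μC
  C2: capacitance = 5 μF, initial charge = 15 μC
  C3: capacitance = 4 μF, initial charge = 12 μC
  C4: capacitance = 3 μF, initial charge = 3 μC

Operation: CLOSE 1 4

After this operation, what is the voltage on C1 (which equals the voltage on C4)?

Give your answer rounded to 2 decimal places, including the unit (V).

Answer: 2.25 V

Derivation:
Initial: C1(5μF, Q=15μC, V=3.00V), C2(5μF, Q=15μC, V=3.00V), C3(4μF, Q=12μC, V=3.00V), C4(3μF, Q=3μC, V=1.00V)
Op 1: CLOSE 1-4: Q_total=18.00, C_total=8.00, V=2.25; Q1=11.25, Q4=6.75; dissipated=3.750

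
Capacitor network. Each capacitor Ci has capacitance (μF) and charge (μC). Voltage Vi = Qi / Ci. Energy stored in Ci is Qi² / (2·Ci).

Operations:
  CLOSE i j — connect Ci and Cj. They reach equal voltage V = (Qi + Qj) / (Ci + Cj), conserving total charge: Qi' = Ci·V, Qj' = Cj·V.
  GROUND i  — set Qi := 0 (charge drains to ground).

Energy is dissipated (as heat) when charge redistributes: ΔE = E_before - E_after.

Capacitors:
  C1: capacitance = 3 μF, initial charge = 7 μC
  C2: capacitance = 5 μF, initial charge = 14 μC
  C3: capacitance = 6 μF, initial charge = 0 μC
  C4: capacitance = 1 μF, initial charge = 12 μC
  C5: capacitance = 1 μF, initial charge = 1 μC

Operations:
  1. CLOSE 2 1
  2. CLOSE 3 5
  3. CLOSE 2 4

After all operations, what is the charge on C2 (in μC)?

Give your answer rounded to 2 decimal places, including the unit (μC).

Initial: C1(3μF, Q=7μC, V=2.33V), C2(5μF, Q=14μC, V=2.80V), C3(6μF, Q=0μC, V=0.00V), C4(1μF, Q=12μC, V=12.00V), C5(1μF, Q=1μC, V=1.00V)
Op 1: CLOSE 2-1: Q_total=21.00, C_total=8.00, V=2.62; Q2=13.12, Q1=7.88; dissipated=0.204
Op 2: CLOSE 3-5: Q_total=1.00, C_total=7.00, V=0.14; Q3=0.86, Q5=0.14; dissipated=0.429
Op 3: CLOSE 2-4: Q_total=25.12, C_total=6.00, V=4.19; Q2=20.94, Q4=4.19; dissipated=36.621
Final charges: Q1=7.88, Q2=20.94, Q3=0.86, Q4=4.19, Q5=0.14

Answer: 20.94 μC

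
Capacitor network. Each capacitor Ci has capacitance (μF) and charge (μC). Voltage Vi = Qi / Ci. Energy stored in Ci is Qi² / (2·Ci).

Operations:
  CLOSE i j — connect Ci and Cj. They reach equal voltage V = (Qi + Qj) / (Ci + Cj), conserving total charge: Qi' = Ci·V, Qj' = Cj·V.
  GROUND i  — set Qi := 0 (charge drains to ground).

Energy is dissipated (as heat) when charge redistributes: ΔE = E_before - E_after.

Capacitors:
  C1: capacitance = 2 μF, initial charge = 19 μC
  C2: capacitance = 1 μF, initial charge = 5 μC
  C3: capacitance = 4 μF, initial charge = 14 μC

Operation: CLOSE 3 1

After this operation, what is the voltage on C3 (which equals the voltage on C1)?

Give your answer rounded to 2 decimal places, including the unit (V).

Initial: C1(2μF, Q=19μC, V=9.50V), C2(1μF, Q=5μC, V=5.00V), C3(4μF, Q=14μC, V=3.50V)
Op 1: CLOSE 3-1: Q_total=33.00, C_total=6.00, V=5.50; Q3=22.00, Q1=11.00; dissipated=24.000

Answer: 5.50 V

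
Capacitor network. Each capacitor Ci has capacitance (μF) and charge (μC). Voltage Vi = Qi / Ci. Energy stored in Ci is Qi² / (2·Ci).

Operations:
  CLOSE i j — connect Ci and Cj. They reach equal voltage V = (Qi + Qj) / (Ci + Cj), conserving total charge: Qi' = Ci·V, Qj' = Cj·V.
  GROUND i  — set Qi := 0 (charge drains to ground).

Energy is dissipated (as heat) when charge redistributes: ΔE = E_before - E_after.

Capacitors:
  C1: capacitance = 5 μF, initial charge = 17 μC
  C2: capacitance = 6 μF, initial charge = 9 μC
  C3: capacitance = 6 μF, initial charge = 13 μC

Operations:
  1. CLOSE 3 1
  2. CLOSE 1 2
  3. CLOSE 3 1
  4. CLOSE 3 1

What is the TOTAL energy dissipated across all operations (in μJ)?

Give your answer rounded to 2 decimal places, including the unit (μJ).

Initial: C1(5μF, Q=17μC, V=3.40V), C2(6μF, Q=9μC, V=1.50V), C3(6μF, Q=13μC, V=2.17V)
Op 1: CLOSE 3-1: Q_total=30.00, C_total=11.00, V=2.73; Q3=16.36, Q1=13.64; dissipated=2.074
Op 2: CLOSE 1-2: Q_total=22.64, C_total=11.00, V=2.06; Q1=10.29, Q2=12.35; dissipated=2.054
Op 3: CLOSE 3-1: Q_total=26.65, C_total=11.00, V=2.42; Q3=14.54, Q1=12.11; dissipated=0.611
Op 4: CLOSE 3-1: Q_total=26.65, C_total=11.00, V=2.42; Q3=14.54, Q1=12.11; dissipated=0.000
Total dissipated: 4.739 μJ

Answer: 4.74 μJ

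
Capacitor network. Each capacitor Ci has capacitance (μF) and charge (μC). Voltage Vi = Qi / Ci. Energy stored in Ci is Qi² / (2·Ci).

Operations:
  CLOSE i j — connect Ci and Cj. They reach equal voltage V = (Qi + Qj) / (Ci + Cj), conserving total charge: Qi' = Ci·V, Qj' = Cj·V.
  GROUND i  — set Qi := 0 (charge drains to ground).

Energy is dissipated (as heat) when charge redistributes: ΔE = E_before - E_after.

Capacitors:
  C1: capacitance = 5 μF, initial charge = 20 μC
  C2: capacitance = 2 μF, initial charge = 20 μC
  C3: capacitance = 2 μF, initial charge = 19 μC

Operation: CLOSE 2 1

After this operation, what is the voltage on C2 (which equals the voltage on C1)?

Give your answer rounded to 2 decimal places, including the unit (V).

Initial: C1(5μF, Q=20μC, V=4.00V), C2(2μF, Q=20μC, V=10.00V), C3(2μF, Q=19μC, V=9.50V)
Op 1: CLOSE 2-1: Q_total=40.00, C_total=7.00, V=5.71; Q2=11.43, Q1=28.57; dissipated=25.714

Answer: 5.71 V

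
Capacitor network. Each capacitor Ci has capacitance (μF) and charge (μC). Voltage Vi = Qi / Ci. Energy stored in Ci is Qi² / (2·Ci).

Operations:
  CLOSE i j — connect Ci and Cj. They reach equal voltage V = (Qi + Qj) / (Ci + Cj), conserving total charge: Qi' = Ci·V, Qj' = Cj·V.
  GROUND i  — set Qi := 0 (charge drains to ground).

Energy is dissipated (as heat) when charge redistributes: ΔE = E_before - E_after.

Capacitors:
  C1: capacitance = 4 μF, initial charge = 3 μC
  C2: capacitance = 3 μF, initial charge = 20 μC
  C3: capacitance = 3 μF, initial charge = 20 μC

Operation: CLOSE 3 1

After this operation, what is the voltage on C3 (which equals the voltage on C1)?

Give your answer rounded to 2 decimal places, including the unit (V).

Initial: C1(4μF, Q=3μC, V=0.75V), C2(3μF, Q=20μC, V=6.67V), C3(3μF, Q=20μC, V=6.67V)
Op 1: CLOSE 3-1: Q_total=23.00, C_total=7.00, V=3.29; Q3=9.86, Q1=13.14; dissipated=30.006

Answer: 3.29 V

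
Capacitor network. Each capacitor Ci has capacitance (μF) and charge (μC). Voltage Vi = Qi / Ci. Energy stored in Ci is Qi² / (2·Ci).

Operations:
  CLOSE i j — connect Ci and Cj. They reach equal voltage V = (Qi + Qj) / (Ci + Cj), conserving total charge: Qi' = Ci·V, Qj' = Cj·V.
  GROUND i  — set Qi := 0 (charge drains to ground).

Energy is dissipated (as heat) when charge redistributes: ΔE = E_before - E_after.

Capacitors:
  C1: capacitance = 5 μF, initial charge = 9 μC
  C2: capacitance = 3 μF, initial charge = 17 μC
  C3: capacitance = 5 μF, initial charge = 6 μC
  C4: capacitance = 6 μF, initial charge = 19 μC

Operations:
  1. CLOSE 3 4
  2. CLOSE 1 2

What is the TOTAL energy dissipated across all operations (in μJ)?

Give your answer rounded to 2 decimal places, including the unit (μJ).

Answer: 19.29 μJ

Derivation:
Initial: C1(5μF, Q=9μC, V=1.80V), C2(3μF, Q=17μC, V=5.67V), C3(5μF, Q=6μC, V=1.20V), C4(6μF, Q=19μC, V=3.17V)
Op 1: CLOSE 3-4: Q_total=25.00, C_total=11.00, V=2.27; Q3=11.36, Q4=13.64; dissipated=5.274
Op 2: CLOSE 1-2: Q_total=26.00, C_total=8.00, V=3.25; Q1=16.25, Q2=9.75; dissipated=14.017
Total dissipated: 19.291 μJ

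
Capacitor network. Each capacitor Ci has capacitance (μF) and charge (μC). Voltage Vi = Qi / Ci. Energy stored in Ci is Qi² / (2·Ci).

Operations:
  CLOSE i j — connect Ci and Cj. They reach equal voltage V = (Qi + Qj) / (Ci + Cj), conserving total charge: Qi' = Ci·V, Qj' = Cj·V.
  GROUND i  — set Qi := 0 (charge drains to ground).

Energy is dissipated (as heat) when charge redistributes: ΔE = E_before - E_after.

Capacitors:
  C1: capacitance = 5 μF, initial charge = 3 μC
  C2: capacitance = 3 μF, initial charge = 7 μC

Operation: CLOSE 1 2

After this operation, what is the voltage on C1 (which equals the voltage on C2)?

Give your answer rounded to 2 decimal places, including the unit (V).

Answer: 1.25 V

Derivation:
Initial: C1(5μF, Q=3μC, V=0.60V), C2(3μF, Q=7μC, V=2.33V)
Op 1: CLOSE 1-2: Q_total=10.00, C_total=8.00, V=1.25; Q1=6.25, Q2=3.75; dissipated=2.817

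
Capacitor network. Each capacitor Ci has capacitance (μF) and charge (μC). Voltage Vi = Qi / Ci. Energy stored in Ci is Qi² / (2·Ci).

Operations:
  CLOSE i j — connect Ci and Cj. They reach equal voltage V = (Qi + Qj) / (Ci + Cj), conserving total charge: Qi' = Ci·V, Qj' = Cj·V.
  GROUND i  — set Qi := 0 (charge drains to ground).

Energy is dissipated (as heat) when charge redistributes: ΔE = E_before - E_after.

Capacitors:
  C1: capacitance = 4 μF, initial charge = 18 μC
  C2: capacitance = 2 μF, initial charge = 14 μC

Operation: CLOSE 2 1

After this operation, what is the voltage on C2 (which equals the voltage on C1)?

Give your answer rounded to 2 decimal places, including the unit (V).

Initial: C1(4μF, Q=18μC, V=4.50V), C2(2μF, Q=14μC, V=7.00V)
Op 1: CLOSE 2-1: Q_total=32.00, C_total=6.00, V=5.33; Q2=10.67, Q1=21.33; dissipated=4.167

Answer: 5.33 V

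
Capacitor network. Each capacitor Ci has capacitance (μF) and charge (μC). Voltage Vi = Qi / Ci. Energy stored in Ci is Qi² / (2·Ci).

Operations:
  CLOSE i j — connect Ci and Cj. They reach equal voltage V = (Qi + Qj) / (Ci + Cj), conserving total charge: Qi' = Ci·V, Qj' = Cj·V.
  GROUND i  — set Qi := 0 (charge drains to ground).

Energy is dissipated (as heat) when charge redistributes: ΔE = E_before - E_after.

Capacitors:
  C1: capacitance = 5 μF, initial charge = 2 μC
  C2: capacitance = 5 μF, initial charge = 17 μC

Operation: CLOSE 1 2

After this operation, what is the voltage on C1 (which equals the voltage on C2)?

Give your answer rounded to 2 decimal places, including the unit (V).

Answer: 1.90 V

Derivation:
Initial: C1(5μF, Q=2μC, V=0.40V), C2(5μF, Q=17μC, V=3.40V)
Op 1: CLOSE 1-2: Q_total=19.00, C_total=10.00, V=1.90; Q1=9.50, Q2=9.50; dissipated=11.250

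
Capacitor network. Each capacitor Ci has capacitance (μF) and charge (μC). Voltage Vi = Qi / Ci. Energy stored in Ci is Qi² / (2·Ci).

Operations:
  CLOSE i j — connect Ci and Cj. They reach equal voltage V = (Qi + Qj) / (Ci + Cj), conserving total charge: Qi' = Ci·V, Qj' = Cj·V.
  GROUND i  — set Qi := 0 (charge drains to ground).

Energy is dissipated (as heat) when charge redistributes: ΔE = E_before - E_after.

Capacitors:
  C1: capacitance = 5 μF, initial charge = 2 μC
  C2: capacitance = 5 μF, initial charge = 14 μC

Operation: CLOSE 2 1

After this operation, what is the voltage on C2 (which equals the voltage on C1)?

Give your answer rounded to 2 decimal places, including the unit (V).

Initial: C1(5μF, Q=2μC, V=0.40V), C2(5μF, Q=14μC, V=2.80V)
Op 1: CLOSE 2-1: Q_total=16.00, C_total=10.00, V=1.60; Q2=8.00, Q1=8.00; dissipated=7.200

Answer: 1.60 V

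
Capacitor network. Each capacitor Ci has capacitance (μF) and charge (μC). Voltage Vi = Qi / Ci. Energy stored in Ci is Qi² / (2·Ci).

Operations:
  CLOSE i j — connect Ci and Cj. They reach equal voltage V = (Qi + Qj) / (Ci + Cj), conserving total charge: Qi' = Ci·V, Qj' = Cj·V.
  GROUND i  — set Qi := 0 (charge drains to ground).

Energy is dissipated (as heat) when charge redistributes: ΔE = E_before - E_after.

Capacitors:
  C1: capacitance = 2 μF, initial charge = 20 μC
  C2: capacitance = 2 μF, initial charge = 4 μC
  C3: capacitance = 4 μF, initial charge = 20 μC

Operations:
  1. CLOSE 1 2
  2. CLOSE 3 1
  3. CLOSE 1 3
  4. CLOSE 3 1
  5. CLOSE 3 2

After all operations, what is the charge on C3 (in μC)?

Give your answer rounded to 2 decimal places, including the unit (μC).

Initial: C1(2μF, Q=20μC, V=10.00V), C2(2μF, Q=4μC, V=2.00V), C3(4μF, Q=20μC, V=5.00V)
Op 1: CLOSE 1-2: Q_total=24.00, C_total=4.00, V=6.00; Q1=12.00, Q2=12.00; dissipated=32.000
Op 2: CLOSE 3-1: Q_total=32.00, C_total=6.00, V=5.33; Q3=21.33, Q1=10.67; dissipated=0.667
Op 3: CLOSE 1-3: Q_total=32.00, C_total=6.00, V=5.33; Q1=10.67, Q3=21.33; dissipated=0.000
Op 4: CLOSE 3-1: Q_total=32.00, C_total=6.00, V=5.33; Q3=21.33, Q1=10.67; dissipated=0.000
Op 5: CLOSE 3-2: Q_total=33.33, C_total=6.00, V=5.56; Q3=22.22, Q2=11.11; dissipated=0.296
Final charges: Q1=10.67, Q2=11.11, Q3=22.22

Answer: 22.22 μC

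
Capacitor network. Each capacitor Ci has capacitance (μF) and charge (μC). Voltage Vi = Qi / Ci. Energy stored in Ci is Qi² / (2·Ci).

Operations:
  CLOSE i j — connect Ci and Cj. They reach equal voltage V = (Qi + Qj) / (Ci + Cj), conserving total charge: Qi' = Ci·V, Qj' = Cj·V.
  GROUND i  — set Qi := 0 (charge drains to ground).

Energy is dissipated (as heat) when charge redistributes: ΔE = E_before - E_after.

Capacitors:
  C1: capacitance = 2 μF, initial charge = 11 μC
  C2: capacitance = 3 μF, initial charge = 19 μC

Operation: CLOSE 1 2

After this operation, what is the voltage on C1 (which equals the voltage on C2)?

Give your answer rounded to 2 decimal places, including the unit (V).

Initial: C1(2μF, Q=11μC, V=5.50V), C2(3μF, Q=19μC, V=6.33V)
Op 1: CLOSE 1-2: Q_total=30.00, C_total=5.00, V=6.00; Q1=12.00, Q2=18.00; dissipated=0.417

Answer: 6.00 V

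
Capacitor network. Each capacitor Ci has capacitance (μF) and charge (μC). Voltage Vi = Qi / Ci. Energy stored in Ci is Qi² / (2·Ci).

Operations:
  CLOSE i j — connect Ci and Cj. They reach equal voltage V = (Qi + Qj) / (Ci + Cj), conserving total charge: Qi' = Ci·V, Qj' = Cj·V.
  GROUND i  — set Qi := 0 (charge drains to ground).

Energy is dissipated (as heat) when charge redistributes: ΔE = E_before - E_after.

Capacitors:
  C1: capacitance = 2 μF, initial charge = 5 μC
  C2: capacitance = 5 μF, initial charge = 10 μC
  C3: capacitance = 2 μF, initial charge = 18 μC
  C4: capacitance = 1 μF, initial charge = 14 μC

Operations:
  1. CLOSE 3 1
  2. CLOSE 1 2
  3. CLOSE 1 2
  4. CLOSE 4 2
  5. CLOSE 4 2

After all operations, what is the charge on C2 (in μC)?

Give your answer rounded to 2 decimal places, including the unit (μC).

Answer: 24.46 μC

Derivation:
Initial: C1(2μF, Q=5μC, V=2.50V), C2(5μF, Q=10μC, V=2.00V), C3(2μF, Q=18μC, V=9.00V), C4(1μF, Q=14μC, V=14.00V)
Op 1: CLOSE 3-1: Q_total=23.00, C_total=4.00, V=5.75; Q3=11.50, Q1=11.50; dissipated=21.125
Op 2: CLOSE 1-2: Q_total=21.50, C_total=7.00, V=3.07; Q1=6.14, Q2=15.36; dissipated=10.045
Op 3: CLOSE 1-2: Q_total=21.50, C_total=7.00, V=3.07; Q1=6.14, Q2=15.36; dissipated=0.000
Op 4: CLOSE 4-2: Q_total=29.36, C_total=6.00, V=4.89; Q4=4.89, Q2=24.46; dissipated=49.764
Op 5: CLOSE 4-2: Q_total=29.36, C_total=6.00, V=4.89; Q4=4.89, Q2=24.46; dissipated=0.000
Final charges: Q1=6.14, Q2=24.46, Q3=11.50, Q4=4.89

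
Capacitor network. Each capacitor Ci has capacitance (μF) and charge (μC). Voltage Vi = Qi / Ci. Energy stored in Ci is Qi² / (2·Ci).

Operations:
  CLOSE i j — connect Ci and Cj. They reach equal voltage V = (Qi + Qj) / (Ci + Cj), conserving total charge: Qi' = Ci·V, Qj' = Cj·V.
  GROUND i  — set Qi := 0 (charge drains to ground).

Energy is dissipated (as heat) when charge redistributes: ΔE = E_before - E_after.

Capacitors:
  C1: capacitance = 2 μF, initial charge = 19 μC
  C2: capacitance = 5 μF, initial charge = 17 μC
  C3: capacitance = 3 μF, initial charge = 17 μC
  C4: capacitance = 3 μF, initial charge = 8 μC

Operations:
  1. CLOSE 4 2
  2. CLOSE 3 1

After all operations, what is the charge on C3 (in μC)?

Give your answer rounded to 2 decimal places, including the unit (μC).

Initial: C1(2μF, Q=19μC, V=9.50V), C2(5μF, Q=17μC, V=3.40V), C3(3μF, Q=17μC, V=5.67V), C4(3μF, Q=8μC, V=2.67V)
Op 1: CLOSE 4-2: Q_total=25.00, C_total=8.00, V=3.12; Q4=9.38, Q2=15.62; dissipated=0.504
Op 2: CLOSE 3-1: Q_total=36.00, C_total=5.00, V=7.20; Q3=21.60, Q1=14.40; dissipated=8.817
Final charges: Q1=14.40, Q2=15.62, Q3=21.60, Q4=9.38

Answer: 21.60 μC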